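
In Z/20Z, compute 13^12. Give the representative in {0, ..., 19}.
1

Use repeated squaring. Binary(12) = 1100. Walk through the bits of the exponent 12 left-to-right: at each bit after the leading one, square the running value, then multiply by 13 if the bit is 1 (always reducing mod 20):
  bit 1 = 1 (leading): start with 13.
  bit 2 = 1: square 13^2 = 169 ≡ 9; bit is 1, so multiply 9·13 = 117 ≡ 17 (mod 20).
  bit 3 = 0: square 17^2 = 289 ≡ 9 (mod 20).
  bit 4 = 0: square 9^2 = 81 ≡ 1 (mod 20).
Final value: 13^12 ≡ 1 (mod 20).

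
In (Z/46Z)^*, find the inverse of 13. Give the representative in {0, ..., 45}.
13^(−1) ≡ 39 (mod 46)

Apply the extended Euclidean algorithm to (46, 13), tracking rows (r, s, t) with s·46 + t·13 = r. Each division r_prev = q·r_cur + r_new produces the new row as (previous row) − q·(current row):
  row A: (46, 1, 0)   [1·46 + 0·13 = 46]
  row B: (13, 0, 1)   [0·46 + 1·13 = 13]
  46 = 3·13 + 7   → row C = row A − 3·row B = (7, 1, −3)   [check: 1·46 − 3·13 = 7]
  13 = 1·7 + 6   → row D = row B − 1·row C = (6, −1, 4)   [check: −1·46 + 4·13 = 6]
  7 = 1·6 + 1   → row E = row C − 1·row D = (1, 2, −7)   [check: 2·46 − 7·13 = 1]
  6 = 6·1 + 0   → remainder 0, stop. gcd = 1 (last nonzero row E).
The gcd is 1, so 13 is invertible mod 46. The last nonzero row gives 2·46 − 7·13 = 1, so t = −7. So 13^(−1) ≡ −7 ≡ 39 (mod 46). Verify: 13 · 39 = 507 ≡ 1 (mod 46). ✓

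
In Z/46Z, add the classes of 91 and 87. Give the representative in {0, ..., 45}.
40

Reduce the summands first: 91 ≡ 45, 87 ≡ 41 (mod 46), so 91 + 87 ≡ 45 + 41 (mod 46). 45 + 41 = 86; 86 = 1·46 + 40, so (91 + 87) mod 46 = 40.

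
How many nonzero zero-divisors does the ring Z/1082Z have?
In Z/1082Z each nonzero element is either a unit (gcd with 1082 is 1) or a zero-divisor (gcd > 1). The number of units is φ(1082): factorise 1082 = 2 · 541, so φ(1082) = (2 − 1) · (541 − 1) = 1 · 540 = 540. The nonzero elements number 1082 − 1 = 1081. Hence the nonzero zero-divisors number 1081 − 540 = 541.

Final answer: Z/1082Z has 541 nonzero zero-divisors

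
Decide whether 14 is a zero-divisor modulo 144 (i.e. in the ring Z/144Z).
gcd(14, 144) = 2 > 1, so 14 is not a unit in Z/144Z. In Z/nZ every nonzero non-unit is a zero-divisor: explicitly, take b = 144/gcd = 72 ≠ 0 (mod 144); then 14·72 = 1008 = 7·144, i.e. 14·72 ≡ 0 (mod 144). So 14 is a zero-divisor.

Final answer: YES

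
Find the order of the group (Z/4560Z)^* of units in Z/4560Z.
(Z/4560Z)^* consists of the classes a with gcd(a, 4560) = 1, so its order is φ(4560). φ is multiplicative, with φ(p^e) = p^e − p^(e−1). Factorise 4560 = 2^4 · 3 · 5 · 19. Then
  φ(4560) = (2^4 − 2^3) · (3 − 1) · (5 − 1) · (19 − 1) = 8 · 2 · 4 · 18 = 1152.
Thus |(Z/4560Z)^*| = 1152.

Final answer: |(Z/4560Z)^*| = 1152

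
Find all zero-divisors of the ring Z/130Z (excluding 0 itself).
nonzero zero-divisors of Z/130Z = {2, 4, 5, 6, 8, 10, 12, 13, 14, 15, 16, 18, 20, 22, 24, 25, 26, 28, 30, 32, 34, 35, 36, 38, 39, 40, 42, 44, 45, 46, 48, 50, 52, 54, 55, 56, 58, 60, 62, 64, 65, 66, 68, 70, 72, 74, 75, 76, 78, 80, 82, 84, 85, 86, 88, 90, 91, 92, 94, 95, 96, 98, 100, 102, 104, 105, 106, 108, 110, 112, 114, 115, 116, 117, 118, 120, 122, 124, 125, 126, 128}

An element a ∈ Z/130Z (with a ≠ 0) is a zero-divisor iff gcd(a, 130) > 1 (because a is a unit precisely when gcd(a, n) = 1, and in Z/nZ every nonzero, non-unit element is a zero-divisor). Scan a = 1, ..., 129 and keep those with gcd(a, 130) > 1:
  gcd(2, 130) = 2, gcd(4, 130) = 2, gcd(5, 130) = 5, gcd(6, 130) = 2, gcd(8, 130) = 2, gcd(10, 130) = 10, gcd(12, 130) = 2, gcd(13, 130) = 13, gcd(14, 130) = 2, gcd(15, 130) = 5, gcd(16, 130) = 2, gcd(18, 130) = 2, gcd(20, 130) = 10, gcd(22, 130) = 2, gcd(24, 130) = 2, gcd(25, 130) = 5, gcd(26, 130) = 26, gcd(28, 130) = 2, gcd(30, 130) = 10, gcd(32, 130) = 2, gcd(34, 130) = 2, gcd(35, 130) = 5, gcd(36, 130) = 2, gcd(38, 130) = 2, gcd(39, 130) = 13, gcd(40, 130) = 10, gcd(42, 130) = 2, gcd(44, 130) = 2, gcd(45, 130) = 5, gcd(46, 130) = 2, gcd(48, 130) = 2, gcd(50, 130) = 10, gcd(52, 130) = 26, gcd(54, 130) = 2, gcd(55, 130) = 5, gcd(56, 130) = 2, gcd(58, 130) = 2, gcd(60, 130) = 10, gcd(62, 130) = 2, gcd(64, 130) = 2, gcd(65, 130) = 65, gcd(66, 130) = 2, gcd(68, 130) = 2, gcd(70, 130) = 10, gcd(72, 130) = 2, gcd(74, 130) = 2, gcd(75, 130) = 5, gcd(76, 130) = 2, gcd(78, 130) = 26, gcd(80, 130) = 10, gcd(82, 130) = 2, gcd(84, 130) = 2, gcd(85, 130) = 5, gcd(86, 130) = 2, gcd(88, 130) = 2, gcd(90, 130) = 10, gcd(91, 130) = 13, gcd(92, 130) = 2, gcd(94, 130) = 2, gcd(95, 130) = 5, gcd(96, 130) = 2, gcd(98, 130) = 2, gcd(100, 130) = 10, gcd(102, 130) = 2, gcd(104, 130) = 26, gcd(105, 130) = 5, gcd(106, 130) = 2, gcd(108, 130) = 2, gcd(110, 130) = 10, gcd(112, 130) = 2, gcd(114, 130) = 2, gcd(115, 130) = 5, gcd(116, 130) = 2, gcd(117, 130) = 13, gcd(118, 130) = 2, gcd(120, 130) = 10, gcd(122, 130) = 2, gcd(124, 130) = 2, gcd(125, 130) = 5, gcd(126, 130) = 2, gcd(128, 130) = 2.
All other a ∈ {1, ..., 129} have gcd(a, 130) = 1 and are units. So the nonzero zero-divisors are exactly the 81 values of a appearing in this scan.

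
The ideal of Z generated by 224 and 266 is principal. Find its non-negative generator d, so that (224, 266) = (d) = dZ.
In the PID Z, (a, b) is generated by gcd(a, b). Compute gcd(266, 224) with the extended Euclidean algorithm, tracking rows (r, s, t) with s·266 + t·224 = r:
  row A: (266, 1, 0)   [1·266 + 0·224 = 266]
  row B: (224, 0, 1)   [0·266 + 1·224 = 224]
  266 = 1·224 + 42   → row C = row A − 1·row B = (42, 1, −1)   [check: 1·266 − 1·224 = 42]
  224 = 5·42 + 14   → row D = row B − 5·row C = (14, −5, 6)   [check: −5·266 + 6·224 = 14]
  42 = 3·14 + 0   → remainder 0, stop. gcd = 14 (last nonzero row D).
So gcd(224, 266) = 14, with Bézout identity −5·266 + 6·224 = 14. Containment (⊇): the Bézout identity exhibits 14 as an element of (224, 266), giving (14) ⊆ (224, 266). Containment (⊆): since 14 | 224 and 14 | 266 (224 = 14·16, 266 = 14·19), every Z-linear combination of 224 and 266 is divisible by 14, so (224, 266) ⊆ (14). Therefore (224, 266) = (14), d = 14.

Final answer: (224, 266) = (14); d = 14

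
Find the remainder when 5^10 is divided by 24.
Use repeated squaring. Binary(10) = 1010. Walk through the bits of the exponent 10 left-to-right: at each bit after the leading one, square the running value, then multiply by 5 if the bit is 1 (always reducing mod 24):
  bit 1 = 1 (leading): start with 5.
  bit 2 = 0: square 5^2 = 25 ≡ 1 (mod 24).
  bit 3 = 1: square 1^2 = 1; bit is 1, so multiply 1·5 = 5 (mod 24).
  bit 4 = 0: square 5^2 = 25 ≡ 1 (mod 24).
Final value: 5^10 ≡ 1 (mod 24).

Final answer: 1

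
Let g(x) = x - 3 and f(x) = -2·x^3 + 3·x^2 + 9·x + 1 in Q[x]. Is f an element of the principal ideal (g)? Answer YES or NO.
In Q[x] the ideal (g) consists of all multiples of g, so f ∈ (g) iff g | f, i.e. iff the remainder of f on division by g is 0. Divide f by g (g is monic, so eliminate the leading term of the running remainder at each step):
  leading term -2·x^3: subtract (-2·x^2)·g(x) = -2·x^3 + 6·x^2, leaving -3·x^2 + 9·x + 1
  leading term -3·x^2: subtract (-3·x)·g(x) = -3·x^2 + 9·x, leaving 1
The remainder r(x) = 1 ≠ 0 (and deg r < deg g), so g ∤ f, i.e. f ∉ (g).

Final answer: NO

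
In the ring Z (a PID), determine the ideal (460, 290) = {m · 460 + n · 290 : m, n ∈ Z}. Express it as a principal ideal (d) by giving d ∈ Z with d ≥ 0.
In the PID Z, (a, b) is generated by gcd(a, b). Compute gcd(460, 290) with the extended Euclidean algorithm, tracking rows (r, s, t) with s·460 + t·290 = r:
  row A: (460, 1, 0)   [1·460 + 0·290 = 460]
  row B: (290, 0, 1)   [0·460 + 1·290 = 290]
  460 = 1·290 + 170   → row C = row A − 1·row B = (170, 1, −1)   [check: 1·460 − 1·290 = 170]
  290 = 1·170 + 120   → row D = row B − 1·row C = (120, −1, 2)   [check: −1·460 + 2·290 = 120]
  170 = 1·120 + 50   → row E = row C − 1·row D = (50, 2, −3)   [check: 2·460 − 3·290 = 50]
  120 = 2·50 + 20   → row F = row D − 2·row E = (20, −5, 8)   [check: −5·460 + 8·290 = 20]
  50 = 2·20 + 10   → row G = row E − 2·row F = (10, 12, −19)   [check: 12·460 − 19·290 = 10]
  20 = 2·10 + 0   → remainder 0, stop. gcd = 10 (last nonzero row G).
So gcd(460, 290) = 10, with Bézout identity 12·460 − 19·290 = 10. Containment (⊇): the Bézout identity exhibits 10 as an element of (460, 290), giving (10) ⊆ (460, 290). Containment (⊆): since 10 | 460 and 10 | 290 (460 = 10·46, 290 = 10·29), every Z-linear combination of 460 and 290 is divisible by 10, so (460, 290) ⊆ (10). Therefore (460, 290) = (10), d = 10.

Final answer: (460, 290) = (10); d = 10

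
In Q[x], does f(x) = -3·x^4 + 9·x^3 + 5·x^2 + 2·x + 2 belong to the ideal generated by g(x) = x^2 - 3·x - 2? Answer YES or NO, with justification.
In Q[x] the ideal (g) consists of all multiples of g, so f ∈ (g) iff g | f, i.e. iff the remainder of f on division by g is 0. Divide f by g (g is monic, so eliminate the leading term of the running remainder at each step):
  leading term -3·x^4: subtract (-3·x^2)·g(x) = -3·x^4 + 9·x^3 + 6·x^2, leaving -x^2 + 2·x + 2
  leading term -x^2: subtract (-1)·g(x) = -x^2 + 3·x + 2, leaving -x
The remainder r(x) = -x ≠ 0 (and deg r < deg g), so g ∤ f, i.e. f ∉ (g).

Final answer: NO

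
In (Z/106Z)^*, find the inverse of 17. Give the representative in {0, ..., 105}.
17^(−1) ≡ 25 (mod 106)

Apply the extended Euclidean algorithm to (106, 17), tracking rows (r, s, t) with s·106 + t·17 = r. Each division r_prev = q·r_cur + r_new produces the new row as (previous row) − q·(current row):
  row A: (106, 1, 0)   [1·106 + 0·17 = 106]
  row B: (17, 0, 1)   [0·106 + 1·17 = 17]
  106 = 6·17 + 4   → row C = row A − 6·row B = (4, 1, −6)   [check: 1·106 − 6·17 = 4]
  17 = 4·4 + 1   → row D = row B − 4·row C = (1, −4, 25)   [check: −4·106 + 25·17 = 1]
  4 = 4·1 + 0   → remainder 0, stop. gcd = 1 (last nonzero row D).
The gcd is 1, so 17 is invertible mod 106. The last nonzero row gives −4·106 + 25·17 = 1, so t = 25. So 17^(−1) ≡ 25 (mod 106). Verify: 17 · 25 = 425 ≡ 1 (mod 106). ✓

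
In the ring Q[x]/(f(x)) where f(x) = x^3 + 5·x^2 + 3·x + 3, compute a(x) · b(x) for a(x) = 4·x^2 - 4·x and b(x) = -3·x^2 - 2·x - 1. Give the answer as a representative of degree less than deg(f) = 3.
First multiply in Q[x] without reducing: a · b = -12·x^4 + 4·x^3 + 4·x^2 + 4·x. Now divide by f(x) = x^3 + 5·x^2 + 3·x + 3, eliminating the leading term at each step:
  leading term -12·x^4: subtract (-12·x)·f(x) = -12·x^4 - 60·x^3 - 36·x^2 - 36·x, leaving 64·x^3 + 40·x^2 + 40·x
  leading term 64·x^3: subtract (64)·f(x) = 64·x^3 + 320·x^2 + 192·x + 192, leaving -280·x^2 - 152·x - 192
The degree is now < 3, so this is the remainder. Hence a · b ≡ -280·x^2 - 152·x - 192 in Q[x]/(f).

Final answer: a · b ≡ -280·x^2 - 152·x - 192 (mod f(x))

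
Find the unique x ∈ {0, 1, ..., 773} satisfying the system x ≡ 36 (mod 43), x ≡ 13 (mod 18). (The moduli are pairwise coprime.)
The moduli 43, 18 are pairwise coprime, so by the CRT there is a unique solution mod 43·18 = 774.
Solve by successive substitution. Start with x ≡ 36 (mod 43).
  Combine with x ≡ 13 (mod 18): write x = 36 + 43·t and require 36 + 43·t ≡ 13 (mod 18), i.e. 43·t ≡ 13 − 36 ≡ 13 (mod 18). Since 43^(−1) ≡ 13 (mod 18) (43 ≡ 7 (mod 18)), t ≡ 13·13 ≡ 7 (mod 18). So x ≡ 36 + 43·7 = 337 (mod 774).
Unique solution in [0, 774): x = 337.

Final answer: x ≡ 337 (mod 774); the representative in [0, 774) is 337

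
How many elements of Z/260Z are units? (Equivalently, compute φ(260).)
Z/260Z has φ(260) = 96 units

An element a ∈ Z/260Z is a unit iff gcd(a, 260) = 1, so the number of units is φ(260). φ is multiplicative, with φ(p^e) = p^e − p^(e−1). Factorise 260 = 2^2 · 5 · 13. Then
  φ(260) = (2^2 − 2^1) · (5 − 1) · (13 − 1) = 2 · 4 · 12 = 96.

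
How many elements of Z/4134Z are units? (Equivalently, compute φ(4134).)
Z/4134Z has φ(4134) = 1248 units

An element a ∈ Z/4134Z is a unit iff gcd(a, 4134) = 1, so the number of units is φ(4134). φ is multiplicative, with φ(p^e) = p^e − p^(e−1). Factorise 4134 = 2 · 3 · 13 · 53. Then
  φ(4134) = (2 − 1) · (3 − 1) · (13 − 1) · (53 − 1) = 1 · 2 · 12 · 52 = 1248.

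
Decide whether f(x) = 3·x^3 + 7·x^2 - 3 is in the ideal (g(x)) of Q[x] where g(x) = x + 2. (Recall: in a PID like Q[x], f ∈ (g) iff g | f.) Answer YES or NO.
In Q[x] the ideal (g) consists of all multiples of g, so f ∈ (g) iff g | f, i.e. iff the remainder of f on division by g is 0. Divide f by g (g is monic, so eliminate the leading term of the running remainder at each step):
  leading term 3·x^3: subtract (3·x^2)·g(x) = 3·x^3 + 6·x^2, leaving x^2 - 3
  leading term x^2: subtract (x)·g(x) = x^2 + 2·x, leaving -2·x - 3
  leading term -2·x: subtract (-2)·g(x) = -2·x - 4, leaving 1
The remainder r(x) = 1 ≠ 0 (and deg r < deg g), so g ∤ f, i.e. f ∉ (g).

Final answer: NO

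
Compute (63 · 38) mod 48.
42

Reduce the factors first: 63 ≡ 15 (mod 48), so 63 · 38 ≡ 15 · 38 (mod 48). 15 · 38 = 570. Dividing by 48: 570 = 11·48 + 42. So (63 · 38) mod 48 = 42.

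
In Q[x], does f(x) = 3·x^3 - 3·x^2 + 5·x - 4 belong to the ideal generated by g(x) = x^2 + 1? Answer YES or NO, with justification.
NO

In Q[x] the ideal (g) consists of all multiples of g, so f ∈ (g) iff g | f, i.e. iff the remainder of f on division by g is 0. Divide f by g (g is monic, so eliminate the leading term of the running remainder at each step):
  leading term 3·x^3: subtract (3·x)·g(x) = 3·x^3 + 3·x, leaving -3·x^2 + 2·x - 4
  leading term -3·x^2: subtract (-3)·g(x) = -3·x^2 - 3, leaving 2·x - 1
The remainder r(x) = 2·x - 1 ≠ 0 (and deg r < deg g), so g ∤ f, i.e. f ∉ (g).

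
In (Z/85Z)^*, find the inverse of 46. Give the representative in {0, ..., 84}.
46^(−1) ≡ 61 (mod 85)

Apply the extended Euclidean algorithm to (85, 46), tracking rows (r, s, t) with s·85 + t·46 = r. Each division r_prev = q·r_cur + r_new produces the new row as (previous row) − q·(current row):
  row A: (85, 1, 0)   [1·85 + 0·46 = 85]
  row B: (46, 0, 1)   [0·85 + 1·46 = 46]
  85 = 1·46 + 39   → row C = row A − 1·row B = (39, 1, −1)   [check: 1·85 − 1·46 = 39]
  46 = 1·39 + 7   → row D = row B − 1·row C = (7, −1, 2)   [check: −1·85 + 2·46 = 7]
  39 = 5·7 + 4   → row E = row C − 5·row D = (4, 6, −11)   [check: 6·85 − 11·46 = 4]
  7 = 1·4 + 3   → row F = row D − 1·row E = (3, −7, 13)   [check: −7·85 + 13·46 = 3]
  4 = 1·3 + 1   → row G = row E − 1·row F = (1, 13, −24)   [check: 13·85 − 24·46 = 1]
  3 = 3·1 + 0   → remainder 0, stop. gcd = 1 (last nonzero row G).
The gcd is 1, so 46 is invertible mod 85. The last nonzero row gives 13·85 − 24·46 = 1, so t = −24. So 46^(−1) ≡ −24 ≡ 61 (mod 85). Verify: 46 · 61 = 2806 ≡ 1 (mod 85). ✓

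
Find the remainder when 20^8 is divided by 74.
70

Use repeated squaring. Binary(8) = 1000. Walk through the bits of the exponent 8 left-to-right: at each bit after the leading one, square the running value, then multiply by 20 if the bit is 1 (always reducing mod 74):
  bit 1 = 1 (leading): start with 20.
  bit 2 = 0: square 20^2 = 400 ≡ 30 (mod 74).
  bit 3 = 0: square 30^2 = 900 ≡ 12 (mod 74).
  bit 4 = 0: square 12^2 = 144 ≡ 70 (mod 74).
Final value: 20^8 ≡ 70 (mod 74).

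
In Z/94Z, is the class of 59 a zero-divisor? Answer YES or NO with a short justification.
NO

gcd(59, 94) = 1, so 59 is a unit in Z/94Z (it has a multiplicative inverse). A unit cannot be a zero-divisor: if 59·b ≡ 0 then multiplying both sides by 59^(−1) gives b ≡ 0. So 59 is not a zero-divisor.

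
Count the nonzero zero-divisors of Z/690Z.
Z/690Z has 513 nonzero zero-divisors

In Z/690Z each nonzero element is either a unit (gcd with 690 is 1) or a zero-divisor (gcd > 1). The number of units is φ(690): factorise 690 = 2 · 3 · 5 · 23, so φ(690) = (2 − 1) · (3 − 1) · (5 − 1) · (23 − 1) = 1 · 2 · 4 · 22 = 176. The nonzero elements number 690 − 1 = 689. Hence the nonzero zero-divisors number 689 − 176 = 513.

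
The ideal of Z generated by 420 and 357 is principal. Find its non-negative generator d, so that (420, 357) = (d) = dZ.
(420, 357) = (21); d = 21

In the PID Z, (a, b) is generated by gcd(a, b). Compute gcd(420, 357) with the extended Euclidean algorithm, tracking rows (r, s, t) with s·420 + t·357 = r:
  row A: (420, 1, 0)   [1·420 + 0·357 = 420]
  row B: (357, 0, 1)   [0·420 + 1·357 = 357]
  420 = 1·357 + 63   → row C = row A − 1·row B = (63, 1, −1)   [check: 1·420 − 1·357 = 63]
  357 = 5·63 + 42   → row D = row B − 5·row C = (42, −5, 6)   [check: −5·420 + 6·357 = 42]
  63 = 1·42 + 21   → row E = row C − 1·row D = (21, 6, −7)   [check: 6·420 − 7·357 = 21]
  42 = 2·21 + 0   → remainder 0, stop. gcd = 21 (last nonzero row E).
So gcd(420, 357) = 21, with Bézout identity 6·420 − 7·357 = 21. Containment (⊇): the Bézout identity exhibits 21 as an element of (420, 357), giving (21) ⊆ (420, 357). Containment (⊆): since 21 | 420 and 21 | 357 (420 = 21·20, 357 = 21·17), every Z-linear combination of 420 and 357 is divisible by 21, so (420, 357) ⊆ (21). Therefore (420, 357) = (21), d = 21.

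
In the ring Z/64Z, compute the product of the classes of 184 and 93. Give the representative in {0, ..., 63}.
Reduce the factors first: 184 ≡ 56, 93 ≡ 29 (mod 64), so 184 · 93 ≡ 56 · 29 (mod 64). 56 · 29 = 1624. Dividing by 64: 1624 = 25·64 + 24. So (184 · 93) mod 64 = 24.

Final answer: 24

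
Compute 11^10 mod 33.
Use repeated squaring. Binary(10) = 1010. Walk through the bits of the exponent 10 left-to-right: at each bit after the leading one, square the running value, then multiply by 11 if the bit is 1 (always reducing mod 33):
  bit 1 = 1 (leading): start with 11.
  bit 2 = 0: square 11^2 = 121 ≡ 22 (mod 33).
  bit 3 = 1: square 22^2 = 484 ≡ 22; bit is 1, so multiply 22·11 = 242 ≡ 11 (mod 33).
  bit 4 = 0: square 11^2 = 121 ≡ 22 (mod 33).
Final value: 11^10 ≡ 22 (mod 33).

Final answer: 22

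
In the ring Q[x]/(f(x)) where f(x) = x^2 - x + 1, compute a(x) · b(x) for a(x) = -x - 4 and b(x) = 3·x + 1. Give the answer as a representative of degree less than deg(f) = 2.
First multiply in Q[x] without reducing: a · b = -3·x^2 - 13·x - 4. Now divide by f(x) = x^2 - x + 1, eliminating the leading term at each step:
  leading term -3·x^2: subtract (-3)·f(x) = -3·x^2 + 3·x - 3, leaving -16·x - 1
The degree is now < 2, so this is the remainder. Hence a · b ≡ -16·x - 1 in Q[x]/(f).

Final answer: a · b ≡ -16·x - 1 (mod f(x))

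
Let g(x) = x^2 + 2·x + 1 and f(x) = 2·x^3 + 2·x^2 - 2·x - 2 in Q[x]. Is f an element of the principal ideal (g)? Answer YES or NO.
In Q[x] the ideal (g) consists of all multiples of g, so f ∈ (g) iff g | f, i.e. iff the remainder of f on division by g is 0. Divide f by g (g is monic, so eliminate the leading term of the running remainder at each step):
  leading term 2·x^3: subtract (2·x)·g(x) = 2·x^3 + 4·x^2 + 2·x, leaving -2·x^2 - 4·x - 2
  leading term -2·x^2: subtract (-2)·g(x) = -2·x^2 - 4·x - 2, leaving 0
The remainder is 0, so f(x) = g(x) · h(x) with h(x) = 2·x - 2. Hence g | f, i.e. f ∈ (g).

Final answer: YES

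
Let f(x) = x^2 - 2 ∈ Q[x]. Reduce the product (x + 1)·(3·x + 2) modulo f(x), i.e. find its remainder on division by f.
First multiply in Q[x] without reducing: a · b = 3·x^2 + 5·x + 2. Now divide by f(x) = x^2 - 2, eliminating the leading term at each step:
  leading term 3·x^2: subtract (3)·f(x) = 3·x^2 - 6, leaving 5·x + 8
The degree is now < 2, so this is the remainder. Hence a · b ≡ 5·x + 8 in Q[x]/(f).

Final answer: a · b ≡ 5·x + 8 (mod f(x))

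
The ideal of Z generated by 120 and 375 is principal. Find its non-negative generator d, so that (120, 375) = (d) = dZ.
(120, 375) = (15); d = 15

In the PID Z, (a, b) is generated by gcd(a, b). Compute gcd(375, 120) with the extended Euclidean algorithm, tracking rows (r, s, t) with s·375 + t·120 = r:
  row A: (375, 1, 0)   [1·375 + 0·120 = 375]
  row B: (120, 0, 1)   [0·375 + 1·120 = 120]
  375 = 3·120 + 15   → row C = row A − 3·row B = (15, 1, −3)   [check: 1·375 − 3·120 = 15]
  120 = 8·15 + 0   → remainder 0, stop. gcd = 15 (last nonzero row C).
So gcd(120, 375) = 15, with Bézout identity 1·375 − 3·120 = 15. Containment (⊇): the Bézout identity exhibits 15 as an element of (120, 375), giving (15) ⊆ (120, 375). Containment (⊆): since 15 | 120 and 15 | 375 (120 = 15·8, 375 = 15·25), every Z-linear combination of 120 and 375 is divisible by 15, so (120, 375) ⊆ (15). Therefore (120, 375) = (15), d = 15.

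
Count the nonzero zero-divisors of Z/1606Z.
Z/1606Z has 885 nonzero zero-divisors

In Z/1606Z each nonzero element is either a unit (gcd with 1606 is 1) or a zero-divisor (gcd > 1). The number of units is φ(1606): factorise 1606 = 2 · 11 · 73, so φ(1606) = (2 − 1) · (11 − 1) · (73 − 1) = 1 · 10 · 72 = 720. The nonzero elements number 1606 − 1 = 1605. Hence the nonzero zero-divisors number 1605 − 720 = 885.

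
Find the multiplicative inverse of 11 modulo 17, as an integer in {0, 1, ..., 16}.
11^(−1) ≡ 14 (mod 17)

Apply the extended Euclidean algorithm to (17, 11), tracking rows (r, s, t) with s·17 + t·11 = r. Each division r_prev = q·r_cur + r_new produces the new row as (previous row) − q·(current row):
  row A: (17, 1, 0)   [1·17 + 0·11 = 17]
  row B: (11, 0, 1)   [0·17 + 1·11 = 11]
  17 = 1·11 + 6   → row C = row A − 1·row B = (6, 1, −1)   [check: 1·17 − 1·11 = 6]
  11 = 1·6 + 5   → row D = row B − 1·row C = (5, −1, 2)   [check: −1·17 + 2·11 = 5]
  6 = 1·5 + 1   → row E = row C − 1·row D = (1, 2, −3)   [check: 2·17 − 3·11 = 1]
  5 = 5·1 + 0   → remainder 0, stop. gcd = 1 (last nonzero row E).
The gcd is 1, so 11 is invertible mod 17. The last nonzero row gives 2·17 − 3·11 = 1, so t = −3. So 11^(−1) ≡ −3 ≡ 14 (mod 17). Verify: 11 · 14 = 154 ≡ 1 (mod 17). ✓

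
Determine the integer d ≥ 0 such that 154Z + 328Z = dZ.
In the PID Z, (a, b) is generated by gcd(a, b). Compute gcd(328, 154) with the extended Euclidean algorithm, tracking rows (r, s, t) with s·328 + t·154 = r:
  row A: (328, 1, 0)   [1·328 + 0·154 = 328]
  row B: (154, 0, 1)   [0·328 + 1·154 = 154]
  328 = 2·154 + 20   → row C = row A − 2·row B = (20, 1, −2)   [check: 1·328 − 2·154 = 20]
  154 = 7·20 + 14   → row D = row B − 7·row C = (14, −7, 15)   [check: −7·328 + 15·154 = 14]
  20 = 1·14 + 6   → row E = row C − 1·row D = (6, 8, −17)   [check: 8·328 − 17·154 = 6]
  14 = 2·6 + 2   → row F = row D − 2·row E = (2, −23, 49)   [check: −23·328 + 49·154 = 2]
  6 = 3·2 + 0   → remainder 0, stop. gcd = 2 (last nonzero row F).
So gcd(154, 328) = 2, with Bézout identity −23·328 + 49·154 = 2. Containment (⊇): the Bézout identity exhibits 2 as an element of (154, 328), giving (2) ⊆ (154, 328). Containment (⊆): since 2 | 154 and 2 | 328 (154 = 2·77, 328 = 2·164), every Z-linear combination of 154 and 328 is divisible by 2, so (154, 328) ⊆ (2). Therefore (154, 328) = (2), d = 2.

Final answer: (154, 328) = (2); d = 2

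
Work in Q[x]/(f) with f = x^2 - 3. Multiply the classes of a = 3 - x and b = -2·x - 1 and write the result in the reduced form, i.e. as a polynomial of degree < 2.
First multiply in Q[x] without reducing: a · b = 2·x^2 - 5·x - 3. Now divide by f(x) = x^2 - 3, eliminating the leading term at each step:
  leading term 2·x^2: subtract (2)·f(x) = 2·x^2 - 6, leaving 3 - 5·x
The degree is now < 2, so this is the remainder. Hence a · b ≡ 3 - 5·x in Q[x]/(f).

Final answer: a · b ≡ 3 - 5·x (mod f(x))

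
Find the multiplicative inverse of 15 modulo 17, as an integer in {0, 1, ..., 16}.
Apply the extended Euclidean algorithm to (17, 15), tracking rows (r, s, t) with s·17 + t·15 = r. Each division r_prev = q·r_cur + r_new produces the new row as (previous row) − q·(current row):
  row A: (17, 1, 0)   [1·17 + 0·15 = 17]
  row B: (15, 0, 1)   [0·17 + 1·15 = 15]
  17 = 1·15 + 2   → row C = row A − 1·row B = (2, 1, −1)   [check: 1·17 − 1·15 = 2]
  15 = 7·2 + 1   → row D = row B − 7·row C = (1, −7, 8)   [check: −7·17 + 8·15 = 1]
  2 = 2·1 + 0   → remainder 0, stop. gcd = 1 (last nonzero row D).
The gcd is 1, so 15 is invertible mod 17. The last nonzero row gives −7·17 + 8·15 = 1, so t = 8. So 15^(−1) ≡ 8 (mod 17). Verify: 15 · 8 = 120 ≡ 1 (mod 17). ✓

Final answer: 15^(−1) ≡ 8 (mod 17)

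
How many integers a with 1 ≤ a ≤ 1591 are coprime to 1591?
1512

The number of a ∈ {1, ..., 1591} with gcd(a, 1591) = 1 is by definition Euler's totient φ(1591). φ is multiplicative, with φ(p^e) = p^e − p^(e−1). Factorise 1591 = 37 · 43. Then
  φ(1591) = (37 − 1) · (43 − 1) = 36 · 42 = 1512.
So there are 1512 such integers.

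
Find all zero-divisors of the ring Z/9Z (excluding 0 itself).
nonzero zero-divisors of Z/9Z = {3, 6}

An element a ∈ Z/9Z (with a ≠ 0) is a zero-divisor iff gcd(a, 9) > 1 (because a is a unit precisely when gcd(a, n) = 1, and in Z/nZ every nonzero, non-unit element is a zero-divisor). Scan a = 1, ..., 8 and keep those with gcd(a, 9) > 1:
  gcd(3, 9) = 3, gcd(6, 9) = 3.
All other a ∈ {1, ..., 8} have gcd(a, 9) = 1 and are units. So the nonzero zero-divisors are exactly the 2 values of a appearing in this scan.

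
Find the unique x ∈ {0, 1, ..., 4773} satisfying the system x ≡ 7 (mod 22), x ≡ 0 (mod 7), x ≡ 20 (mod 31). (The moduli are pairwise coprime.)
The moduli 22, 7, 31 are pairwise coprime, so by the CRT there is a unique solution mod 22·7·31 = 4774.
Solve by successive substitution. Start with x ≡ 7 (mod 22).
  Combine with x ≡ 0 (mod 7): write x = 7 + 22·t and require 7 + 22·t ≡ 0 (mod 7), i.e. 22·t ≡ 0 − 7 ≡ 0 (mod 7). Since 22^(−1) ≡ 1 (mod 7) (22 ≡ 1 (mod 7)), t ≡ 1·0 ≡ 0 (mod 7). So x ≡ 7 + 22·0 = 7 (mod 154).
  Combine with x ≡ 20 (mod 31): write x = 7 + 154·t and require 7 + 154·t ≡ 20 (mod 31), i.e. 154·t ≡ 20 − 7 ≡ 13 (mod 31). Since 154^(−1) ≡ 30 (mod 31) (154 ≡ 30 (mod 31)), t ≡ 30·13 ≡ 18 (mod 31). So x ≡ 7 + 154·18 = 2779 (mod 4774).
Unique solution in [0, 4774): x = 2779.

Final answer: x ≡ 2779 (mod 4774); the representative in [0, 4774) is 2779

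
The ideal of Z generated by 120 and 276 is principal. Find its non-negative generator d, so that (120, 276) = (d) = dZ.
(120, 276) = (12); d = 12

In the PID Z, (a, b) is generated by gcd(a, b). Compute gcd(276, 120) with the extended Euclidean algorithm, tracking rows (r, s, t) with s·276 + t·120 = r:
  row A: (276, 1, 0)   [1·276 + 0·120 = 276]
  row B: (120, 0, 1)   [0·276 + 1·120 = 120]
  276 = 2·120 + 36   → row C = row A − 2·row B = (36, 1, −2)   [check: 1·276 − 2·120 = 36]
  120 = 3·36 + 12   → row D = row B − 3·row C = (12, −3, 7)   [check: −3·276 + 7·120 = 12]
  36 = 3·12 + 0   → remainder 0, stop. gcd = 12 (last nonzero row D).
So gcd(120, 276) = 12, with Bézout identity −3·276 + 7·120 = 12. Containment (⊇): the Bézout identity exhibits 12 as an element of (120, 276), giving (12) ⊆ (120, 276). Containment (⊆): since 12 | 120 and 12 | 276 (120 = 12·10, 276 = 12·23), every Z-linear combination of 120 and 276 is divisible by 12, so (120, 276) ⊆ (12). Therefore (120, 276) = (12), d = 12.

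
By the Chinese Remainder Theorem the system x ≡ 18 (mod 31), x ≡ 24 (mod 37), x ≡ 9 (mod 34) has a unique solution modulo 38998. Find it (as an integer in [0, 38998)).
The moduli 31, 37, 34 are pairwise coprime, so by the CRT there is a unique solution mod 31·37·34 = 38998.
Solve by successive substitution. Start with x ≡ 18 (mod 31).
  Combine with x ≡ 24 (mod 37): write x = 18 + 31·t and require 18 + 31·t ≡ 24 (mod 37), i.e. 31·t ≡ 24 − 18 ≡ 6 (mod 37). Since 31^(−1) ≡ 6 (mod 37), t ≡ 6·6 ≡ 36 (mod 37). So x ≡ 18 + 31·36 = 1134 (mod 1147).
  Combine with x ≡ 9 (mod 34): write x = 1134 + 1147·t and require 1134 + 1147·t ≡ 9 (mod 34), i.e. 1147·t ≡ 9 − 1134 ≡ 31 (mod 34). Since 1147^(−1) ≡ 15 (mod 34) (1147 ≡ 25 (mod 34)), t ≡ 15·31 ≡ 23 (mod 34). So x ≡ 1134 + 1147·23 = 27515 (mod 38998).
Unique solution in [0, 38998): x = 27515.

Final answer: x ≡ 27515 (mod 38998); the representative in [0, 38998) is 27515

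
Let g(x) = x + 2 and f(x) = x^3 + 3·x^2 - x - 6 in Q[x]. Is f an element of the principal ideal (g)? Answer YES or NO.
YES

In Q[x] the ideal (g) consists of all multiples of g, so f ∈ (g) iff g | f, i.e. iff the remainder of f on division by g is 0. Divide f by g (g is monic, so eliminate the leading term of the running remainder at each step):
  leading term x^3: subtract (x^2)·g(x) = x^3 + 2·x^2, leaving x^2 - x - 6
  leading term x^2: subtract (x)·g(x) = x^2 + 2·x, leaving -3·x - 6
  leading term -3·x: subtract (-3)·g(x) = -3·x - 6, leaving 0
The remainder is 0, so f(x) = g(x) · h(x) with h(x) = x^2 + x - 3. Hence g | f, i.e. f ∈ (g).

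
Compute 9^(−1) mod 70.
9^(−1) ≡ 39 (mod 70)

Apply the extended Euclidean algorithm to (70, 9), tracking rows (r, s, t) with s·70 + t·9 = r. Each division r_prev = q·r_cur + r_new produces the new row as (previous row) − q·(current row):
  row A: (70, 1, 0)   [1·70 + 0·9 = 70]
  row B: (9, 0, 1)   [0·70 + 1·9 = 9]
  70 = 7·9 + 7   → row C = row A − 7·row B = (7, 1, −7)   [check: 1·70 − 7·9 = 7]
  9 = 1·7 + 2   → row D = row B − 1·row C = (2, −1, 8)   [check: −1·70 + 8·9 = 2]
  7 = 3·2 + 1   → row E = row C − 3·row D = (1, 4, −31)   [check: 4·70 − 31·9 = 1]
  2 = 2·1 + 0   → remainder 0, stop. gcd = 1 (last nonzero row E).
The gcd is 1, so 9 is invertible mod 70. The last nonzero row gives 4·70 − 31·9 = 1, so t = −31. So 9^(−1) ≡ −31 ≡ 39 (mod 70). Verify: 9 · 39 = 351 ≡ 1 (mod 70). ✓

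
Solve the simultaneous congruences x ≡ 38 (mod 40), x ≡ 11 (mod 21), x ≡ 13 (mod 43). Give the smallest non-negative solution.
The moduli 40, 21, 43 are pairwise coprime, so by the CRT there is a unique solution mod 40·21·43 = 36120.
Solve by successive substitution. Start with x ≡ 38 (mod 40).
  Combine with x ≡ 11 (mod 21): write x = 38 + 40·t and require 38 + 40·t ≡ 11 (mod 21), i.e. 40·t ≡ 11 − 38 ≡ 15 (mod 21). Since 40^(−1) ≡ 10 (mod 21) (40 ≡ 19 (mod 21)), t ≡ 10·15 ≡ 3 (mod 21). So x ≡ 38 + 40·3 = 158 (mod 840).
  Combine with x ≡ 13 (mod 43): write x = 158 + 840·t and require 158 + 840·t ≡ 13 (mod 43), i.e. 840·t ≡ 13 − 158 ≡ 27 (mod 43). Since 840^(−1) ≡ 15 (mod 43) (840 ≡ 23 (mod 43)), t ≡ 15·27 ≡ 18 (mod 43). So x ≡ 158 + 840·18 = 15278 (mod 36120).
Unique solution in [0, 36120): x = 15278.

Final answer: x ≡ 15278 (mod 36120); the representative in [0, 36120) is 15278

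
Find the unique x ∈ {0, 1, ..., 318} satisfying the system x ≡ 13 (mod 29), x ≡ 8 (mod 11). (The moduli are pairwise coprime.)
The moduli 29, 11 are pairwise coprime, so by the CRT there is a unique solution mod 29·11 = 319.
Solve by successive substitution. Start with x ≡ 13 (mod 29).
  Combine with x ≡ 8 (mod 11): write x = 13 + 29·t and require 13 + 29·t ≡ 8 (mod 11), i.e. 29·t ≡ 8 − 13 ≡ 6 (mod 11). Since 29^(−1) ≡ 8 (mod 11) (29 ≡ 7 (mod 11)), t ≡ 8·6 ≡ 4 (mod 11). So x ≡ 13 + 29·4 = 129 (mod 319).
Unique solution in [0, 319): x = 129.

Final answer: x ≡ 129 (mod 319); the representative in [0, 319) is 129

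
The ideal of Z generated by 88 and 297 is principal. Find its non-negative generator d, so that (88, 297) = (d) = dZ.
(88, 297) = (11); d = 11

In the PID Z, (a, b) is generated by gcd(a, b). Compute gcd(297, 88) with the extended Euclidean algorithm, tracking rows (r, s, t) with s·297 + t·88 = r:
  row A: (297, 1, 0)   [1·297 + 0·88 = 297]
  row B: (88, 0, 1)   [0·297 + 1·88 = 88]
  297 = 3·88 + 33   → row C = row A − 3·row B = (33, 1, −3)   [check: 1·297 − 3·88 = 33]
  88 = 2·33 + 22   → row D = row B − 2·row C = (22, −2, 7)   [check: −2·297 + 7·88 = 22]
  33 = 1·22 + 11   → row E = row C − 1·row D = (11, 3, −10)   [check: 3·297 − 10·88 = 11]
  22 = 2·11 + 0   → remainder 0, stop. gcd = 11 (last nonzero row E).
So gcd(88, 297) = 11, with Bézout identity 3·297 − 10·88 = 11. Containment (⊇): the Bézout identity exhibits 11 as an element of (88, 297), giving (11) ⊆ (88, 297). Containment (⊆): since 11 | 88 and 11 | 297 (88 = 11·8, 297 = 11·27), every Z-linear combination of 88 and 297 is divisible by 11, so (88, 297) ⊆ (11). Therefore (88, 297) = (11), d = 11.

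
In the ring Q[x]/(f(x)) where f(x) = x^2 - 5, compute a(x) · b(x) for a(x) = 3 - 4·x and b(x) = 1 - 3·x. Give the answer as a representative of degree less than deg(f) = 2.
First multiply in Q[x] without reducing: a · b = 12·x^2 - 13·x + 3. Now divide by f(x) = x^2 - 5, eliminating the leading term at each step:
  leading term 12·x^2: subtract (12)·f(x) = 12·x^2 - 60, leaving 63 - 13·x
The degree is now < 2, so this is the remainder. Hence a · b ≡ 63 - 13·x in Q[x]/(f).

Final answer: a · b ≡ 63 - 13·x (mod f(x))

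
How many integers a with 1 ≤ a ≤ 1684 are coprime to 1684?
840

The number of a ∈ {1, ..., 1684} with gcd(a, 1684) = 1 is by definition Euler's totient φ(1684). φ is multiplicative, with φ(p^e) = p^e − p^(e−1). Factorise 1684 = 2^2 · 421. Then
  φ(1684) = (2^2 − 2^1) · (421 − 1) = 2 · 420 = 840.
So there are 840 such integers.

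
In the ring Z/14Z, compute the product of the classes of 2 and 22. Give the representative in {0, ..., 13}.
2

Reduce the factors first: 22 ≡ 8 (mod 14), so 2 · 22 ≡ 2 · 8 (mod 14). 2 · 8 = 16. Dividing by 14: 16 = 1·14 + 2. So (2 · 22) mod 14 = 2.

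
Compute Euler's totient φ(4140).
φ(4140) = 1056

φ is multiplicative, with φ(p^e) = p^e − p^(e−1). Factorise 4140 = 2^2 · 3^2 · 5 · 23. Then
  φ(4140) = (2^2 − 2^1) · (3^2 − 3^1) · (5 − 1) · (23 − 1) = 2 · 6 · 4 · 22 = 1056.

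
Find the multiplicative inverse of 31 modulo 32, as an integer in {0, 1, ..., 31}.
Apply the extended Euclidean algorithm to (32, 31), tracking rows (r, s, t) with s·32 + t·31 = r. Each division r_prev = q·r_cur + r_new produces the new row as (previous row) − q·(current row):
  row A: (32, 1, 0)   [1·32 + 0·31 = 32]
  row B: (31, 0, 1)   [0·32 + 1·31 = 31]
  32 = 1·31 + 1   → row C = row A − 1·row B = (1, 1, −1)   [check: 1·32 − 1·31 = 1]
  31 = 31·1 + 0   → remainder 0, stop. gcd = 1 (last nonzero row C).
The gcd is 1, so 31 is invertible mod 32. The last nonzero row gives 1·32 − 1·31 = 1, so t = −1. So 31^(−1) ≡ −1 ≡ 31 (mod 32). Verify: 31 · 31 = 961 ≡ 1 (mod 32). ✓

Final answer: 31^(−1) ≡ 31 (mod 32)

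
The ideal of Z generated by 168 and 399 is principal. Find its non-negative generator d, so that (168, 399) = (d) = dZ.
In the PID Z, (a, b) is generated by gcd(a, b). Compute gcd(399, 168) with the extended Euclidean algorithm, tracking rows (r, s, t) with s·399 + t·168 = r:
  row A: (399, 1, 0)   [1·399 + 0·168 = 399]
  row B: (168, 0, 1)   [0·399 + 1·168 = 168]
  399 = 2·168 + 63   → row C = row A − 2·row B = (63, 1, −2)   [check: 1·399 − 2·168 = 63]
  168 = 2·63 + 42   → row D = row B − 2·row C = (42, −2, 5)   [check: −2·399 + 5·168 = 42]
  63 = 1·42 + 21   → row E = row C − 1·row D = (21, 3, −7)   [check: 3·399 − 7·168 = 21]
  42 = 2·21 + 0   → remainder 0, stop. gcd = 21 (last nonzero row E).
So gcd(168, 399) = 21, with Bézout identity 3·399 − 7·168 = 21. Containment (⊇): the Bézout identity exhibits 21 as an element of (168, 399), giving (21) ⊆ (168, 399). Containment (⊆): since 21 | 168 and 21 | 399 (168 = 21·8, 399 = 21·19), every Z-linear combination of 168 and 399 is divisible by 21, so (168, 399) ⊆ (21). Therefore (168, 399) = (21), d = 21.

Final answer: (168, 399) = (21); d = 21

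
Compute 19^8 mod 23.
9

Use repeated squaring. Binary(8) = 1000. Walk through the bits of the exponent 8 left-to-right: at each bit after the leading one, square the running value, then multiply by 19 if the bit is 1 (always reducing mod 23):
  bit 1 = 1 (leading): start with 19.
  bit 2 = 0: square 19^2 = 361 ≡ 16 (mod 23).
  bit 3 = 0: square 16^2 = 256 ≡ 3 (mod 23).
  bit 4 = 0: square 3^2 = 9 (mod 23).
Final value: 19^8 ≡ 9 (mod 23).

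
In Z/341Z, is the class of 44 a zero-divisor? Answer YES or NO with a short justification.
YES

gcd(44, 341) = 11 > 1, so 44 is not a unit in Z/341Z. In Z/nZ every nonzero non-unit is a zero-divisor: explicitly, take b = 341/gcd = 31 ≠ 0 (mod 341); then 44·31 = 1364 = 4·341, i.e. 44·31 ≡ 0 (mod 341). So 44 is a zero-divisor.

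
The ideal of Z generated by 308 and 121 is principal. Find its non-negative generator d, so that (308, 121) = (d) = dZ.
In the PID Z, (a, b) is generated by gcd(a, b). Compute gcd(308, 121) with the extended Euclidean algorithm, tracking rows (r, s, t) with s·308 + t·121 = r:
  row A: (308, 1, 0)   [1·308 + 0·121 = 308]
  row B: (121, 0, 1)   [0·308 + 1·121 = 121]
  308 = 2·121 + 66   → row C = row A − 2·row B = (66, 1, −2)   [check: 1·308 − 2·121 = 66]
  121 = 1·66 + 55   → row D = row B − 1·row C = (55, −1, 3)   [check: −1·308 + 3·121 = 55]
  66 = 1·55 + 11   → row E = row C − 1·row D = (11, 2, −5)   [check: 2·308 − 5·121 = 11]
  55 = 5·11 + 0   → remainder 0, stop. gcd = 11 (last nonzero row E).
So gcd(308, 121) = 11, with Bézout identity 2·308 − 5·121 = 11. Containment (⊇): the Bézout identity exhibits 11 as an element of (308, 121), giving (11) ⊆ (308, 121). Containment (⊆): since 11 | 308 and 11 | 121 (308 = 11·28, 121 = 11·11), every Z-linear combination of 308 and 121 is divisible by 11, so (308, 121) ⊆ (11). Therefore (308, 121) = (11), d = 11.

Final answer: (308, 121) = (11); d = 11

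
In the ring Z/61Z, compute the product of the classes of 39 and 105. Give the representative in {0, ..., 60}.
8

Reduce the factors first: 105 ≡ 44 (mod 61), so 39 · 105 ≡ 39 · 44 (mod 61). 39 · 44 = 1716. Dividing by 61: 1716 = 28·61 + 8. So (39 · 105) mod 61 = 8.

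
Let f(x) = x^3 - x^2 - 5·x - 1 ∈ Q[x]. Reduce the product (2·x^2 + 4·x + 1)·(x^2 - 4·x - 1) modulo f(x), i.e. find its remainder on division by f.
a · b ≡ -9·x^2 - 16·x - 3 (mod f(x))

First multiply in Q[x] without reducing: a · b = 2·x^4 - 4·x^3 - 17·x^2 - 8·x - 1. Now divide by f(x) = x^3 - x^2 - 5·x - 1, eliminating the leading term at each step:
  leading term 2·x^4: subtract (2·x)·f(x) = 2·x^4 - 2·x^3 - 10·x^2 - 2·x, leaving -2·x^3 - 7·x^2 - 6·x - 1
  leading term -2·x^3: subtract (-2)·f(x) = -2·x^3 + 2·x^2 + 10·x + 2, leaving -9·x^2 - 16·x - 3
The degree is now < 3, so this is the remainder. Hence a · b ≡ -9·x^2 - 16·x - 3 in Q[x]/(f).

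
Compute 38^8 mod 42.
Use repeated squaring. Binary(8) = 1000. Walk through the bits of the exponent 8 left-to-right: at each bit after the leading one, square the running value, then multiply by 38 if the bit is 1 (always reducing mod 42):
  bit 1 = 1 (leading): start with 38.
  bit 2 = 0: square 38^2 = 1444 ≡ 16 (mod 42).
  bit 3 = 0: square 16^2 = 256 ≡ 4 (mod 42).
  bit 4 = 0: square 4^2 = 16 (mod 42).
Final value: 38^8 ≡ 16 (mod 42).

Final answer: 16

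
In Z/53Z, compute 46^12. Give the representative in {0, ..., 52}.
Use repeated squaring. Binary(12) = 1100. Walk through the bits of the exponent 12 left-to-right: at each bit after the leading one, square the running value, then multiply by 46 if the bit is 1 (always reducing mod 53):
  bit 1 = 1 (leading): start with 46.
  bit 2 = 1: square 46^2 = 2116 ≡ 49; bit is 1, so multiply 49·46 = 2254 ≡ 28 (mod 53).
  bit 3 = 0: square 28^2 = 784 ≡ 42 (mod 53).
  bit 4 = 0: square 42^2 = 1764 ≡ 15 (mod 53).
Final value: 46^12 ≡ 15 (mod 53).

Final answer: 15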